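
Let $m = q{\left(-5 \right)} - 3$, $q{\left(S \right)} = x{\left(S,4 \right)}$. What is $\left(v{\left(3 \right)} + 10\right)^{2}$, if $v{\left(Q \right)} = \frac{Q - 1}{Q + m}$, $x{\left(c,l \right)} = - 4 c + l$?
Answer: $\frac{14641}{144} \approx 101.67$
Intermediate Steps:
$x{\left(c,l \right)} = l - 4 c$
$q{\left(S \right)} = 4 - 4 S$
$m = 21$ ($m = \left(4 - -20\right) - 3 = \left(4 + 20\right) - 3 = 24 - 3 = 21$)
$v{\left(Q \right)} = \frac{-1 + Q}{21 + Q}$ ($v{\left(Q \right)} = \frac{Q - 1}{Q + 21} = \frac{-1 + Q}{21 + Q}$)
$\left(v{\left(3 \right)} + 10\right)^{2} = \left(\frac{-1 + 3}{21 + 3} + 10\right)^{2} = \left(\frac{1}{24} \cdot 2 + 10\right)^{2} = \left(\frac{1}{12} + 10\right)^{2} = \left(\frac{121}{12}\right)^{2} = \frac{14641}{144}$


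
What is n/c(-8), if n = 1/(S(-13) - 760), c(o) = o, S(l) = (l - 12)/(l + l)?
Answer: 13/78940 ≈ 0.00016468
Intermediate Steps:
S(l) = (-12 + l)/(2*l) (S(l) = (-12 + l)/((2*l)) = (-12 + l)*(1/(2*l)) = (-12 + l)/(2*l))
n = -26/19735 (n = 1/((½)*(-12 - 13)/(-13) - 760) = 1/((½)*(-1/13)*(-25) - 760) = 1/(25/26 - 760) = 1/(-19735/26) = -26/19735 ≈ -0.0013175)
n/c(-8) = -26/19735/(-8) = -26/19735*(-⅛) = 13/78940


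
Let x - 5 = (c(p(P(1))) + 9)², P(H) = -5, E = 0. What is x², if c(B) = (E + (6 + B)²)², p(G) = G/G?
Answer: 33734083691025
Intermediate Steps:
p(G) = 1
c(B) = (6 + B)⁴ (c(B) = (0 + (6 + B)²)² = ((6 + B)²)² = (6 + B)⁴)
x = 5808105 (x = 5 + ((6 + 1)⁴ + 9)² = 5 + (7⁴ + 9)² = 5 + (2401 + 9)² = 5 + 2410² = 5 + 5808100 = 5808105)
x² = 5808105² = 33734083691025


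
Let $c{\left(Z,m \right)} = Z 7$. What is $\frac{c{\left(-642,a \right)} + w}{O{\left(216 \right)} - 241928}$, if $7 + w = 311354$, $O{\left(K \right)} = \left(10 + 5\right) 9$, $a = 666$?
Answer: $- \frac{306853}{241793} \approx -1.2691$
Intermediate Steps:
$c{\left(Z,m \right)} = 7 Z$
$O{\left(K \right)} = 135$ ($O{\left(K \right)} = 15 \cdot 9 = 135$)
$w = 311347$ ($w = -7 + 311354 = 311347$)
$\frac{c{\left(-642,a \right)} + w}{O{\left(216 \right)} - 241928} = \frac{7 \left(-642\right) + 311347}{135 - 241928} = \frac{-4494 + 311347}{-241793} = 306853 \left(- \frac{1}{241793}\right) = - \frac{306853}{241793}$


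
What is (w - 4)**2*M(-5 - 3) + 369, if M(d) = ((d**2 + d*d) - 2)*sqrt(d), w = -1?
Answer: 369 + 6300*I*sqrt(2) ≈ 369.0 + 8909.5*I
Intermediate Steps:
M(d) = sqrt(d)*(-2 + 2*d**2) (M(d) = ((d**2 + d**2) - 2)*sqrt(d) = (2*d**2 - 2)*sqrt(d) = (-2 + 2*d**2)*sqrt(d) = sqrt(d)*(-2 + 2*d**2))
(w - 4)**2*M(-5 - 3) + 369 = (-1 - 4)**2*(2*sqrt(-5 - 3)*(-1 + (-5 - 3)**2)) + 369 = (-5)**2*(2*sqrt(-8)*(-1 + (-8)**2)) + 369 = 25*(2*(2*I*sqrt(2))*(-1 + 64)) + 369 = 25*(2*(2*I*sqrt(2))*63) + 369 = 25*(252*I*sqrt(2)) + 369 = 6300*I*sqrt(2) + 369 = 369 + 6300*I*sqrt(2)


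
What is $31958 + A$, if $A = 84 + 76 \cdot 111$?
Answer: $40478$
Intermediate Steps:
$A = 8520$ ($A = 84 + 8436 = 8520$)
$31958 + A = 31958 + 8520 = 40478$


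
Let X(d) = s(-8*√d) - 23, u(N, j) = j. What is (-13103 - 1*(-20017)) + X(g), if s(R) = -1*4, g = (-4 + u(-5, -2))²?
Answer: 6887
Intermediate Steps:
g = 36 (g = (-4 - 2)² = (-6)² = 36)
s(R) = -4
X(d) = -27 (X(d) = -4 - 23 = -27)
(-13103 - 1*(-20017)) + X(g) = (-13103 - 1*(-20017)) - 27 = (-13103 + 20017) - 27 = 6914 - 27 = 6887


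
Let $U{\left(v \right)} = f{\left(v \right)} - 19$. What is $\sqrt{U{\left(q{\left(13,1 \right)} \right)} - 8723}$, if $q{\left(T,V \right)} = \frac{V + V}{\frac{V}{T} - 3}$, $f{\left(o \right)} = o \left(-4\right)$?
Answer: $\frac{i \sqrt{3154874}}{19} \approx 93.484 i$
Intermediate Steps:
$f{\left(o \right)} = - 4 o$
$q{\left(T,V \right)} = \frac{2 V}{-3 + \frac{V}{T}}$
$U{\left(v \right)} = -19 - 4 v$ ($U{\left(v \right)} = - 4 v - 19 = -19 - 4 v$)
$\sqrt{U{\left(q{\left(13,1 \right)} \right)} - 8723} = \sqrt{\left(-19 - 4 \left(\left(-2\right) 13 \cdot 1 \frac{1}{\left(-1\right) 1 + 3 \cdot 13}\right)\right) - 8723} = \sqrt{\left(-19 - 4 \left(\left(-2\right) 13 \cdot 1 \frac{1}{-1 + 39}\right)\right) - 8723} = \sqrt{\left(-19 - 4 \left(\left(-2\right) 13 \cdot 1 \cdot \frac{1}{38}\right)\right) - 8723} = \sqrt{\left(-19 - - \frac{52}{19}\right) - 8723} = \sqrt{\left(-19 + \frac{52}{19}\right) - 8723} = \sqrt{- \frac{309}{19} - 8723} = \sqrt{- \frac{166046}{19}} = \frac{i \sqrt{3154874}}{19}$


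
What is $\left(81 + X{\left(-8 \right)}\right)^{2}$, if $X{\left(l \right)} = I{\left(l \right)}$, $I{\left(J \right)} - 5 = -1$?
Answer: $7225$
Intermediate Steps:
$I{\left(J \right)} = 4$ ($I{\left(J \right)} = 5 - 1 = 4$)
$X{\left(l \right)} = 4$
$\left(81 + X{\left(-8 \right)}\right)^{2} = \left(81 + 4\right)^{2} = 85^{2} = 7225$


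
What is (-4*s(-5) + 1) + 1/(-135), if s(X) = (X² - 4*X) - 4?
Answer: -22006/135 ≈ -163.01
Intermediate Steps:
s(X) = -4 + X² - 4*X
(-4*s(-5) + 1) + 1/(-135) = (-4*(-4 + (-5)² - 4*(-5)) + 1) + 1/(-135) = (-4*(-4 + 25 + 20) + 1) - 1/135 = (-4*41 + 1) - 1/135 = (-164 + 1) - 1/135 = -163 - 1/135 = -22006/135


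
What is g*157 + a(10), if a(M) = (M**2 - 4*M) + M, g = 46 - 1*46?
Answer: 70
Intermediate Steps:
g = 0 (g = 46 - 46 = 0)
a(M) = M**2 - 3*M
g*157 + a(10) = 0*157 + 10*(-3 + 10) = 0 + 10*7 = 0 + 70 = 70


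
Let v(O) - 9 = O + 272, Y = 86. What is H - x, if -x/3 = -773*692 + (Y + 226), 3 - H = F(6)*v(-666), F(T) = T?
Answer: -1601499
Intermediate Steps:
v(O) = 281 + O (v(O) = 9 + (O + 272) = 9 + (272 + O) = 281 + O)
H = 2313 (H = 3 - 6*(281 - 666) = 3 - 6*(-385) = 3 - 1*(-2310) = 3 + 2310 = 2313)
x = 1603812 (x = -3*(-773*692 + (86 + 226)) = -3*(-534916 + 312) = -3*(-534604) = 1603812)
H - x = 2313 - 1*1603812 = 2313 - 1603812 = -1601499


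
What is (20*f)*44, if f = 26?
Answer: 22880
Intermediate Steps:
(20*f)*44 = (20*26)*44 = 520*44 = 22880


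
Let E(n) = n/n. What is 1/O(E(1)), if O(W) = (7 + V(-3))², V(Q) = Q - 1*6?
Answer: ¼ ≈ 0.25000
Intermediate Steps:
E(n) = 1
V(Q) = -6 + Q (V(Q) = Q - 6 = -6 + Q)
O(W) = 4 (O(W) = (7 + (-6 - 3))² = (7 - 9)² = (-2)² = 4)
1/O(E(1)) = 1/4 = ¼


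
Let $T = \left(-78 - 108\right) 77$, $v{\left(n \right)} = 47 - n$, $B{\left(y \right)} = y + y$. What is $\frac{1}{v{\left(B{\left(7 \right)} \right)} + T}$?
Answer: $- \frac{1}{14289} \approx -6.9984 \cdot 10^{-5}$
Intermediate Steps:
$B{\left(y \right)} = 2 y$
$T = -14322$ ($T = \left(-186\right) 77 = -14322$)
$\frac{1}{v{\left(B{\left(7 \right)} \right)} + T} = \frac{1}{\left(47 - 2 \cdot 7\right) - 14322} = \frac{1}{\left(47 - 14\right) - 14322} = \frac{1}{33 - 14322} = \frac{1}{-14289} = - \frac{1}{14289}$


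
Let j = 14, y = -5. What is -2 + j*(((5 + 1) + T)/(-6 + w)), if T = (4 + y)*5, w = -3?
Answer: -32/9 ≈ -3.5556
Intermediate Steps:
T = -5 (T = (4 - 5)*5 = -1*5 = -5)
-2 + j*(((5 + 1) + T)/(-6 + w)) = -2 + 14*(((5 + 1) - 5)/(-6 - 3)) = -2 + 14*((6 - 5)/(-9)) = -2 + 14*(1*(-1/9)) = -2 + 14*(-1/9) = -2 - 14/9 = -32/9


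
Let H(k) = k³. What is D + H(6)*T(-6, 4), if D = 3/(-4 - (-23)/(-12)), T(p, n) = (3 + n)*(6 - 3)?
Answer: 322020/71 ≈ 4535.5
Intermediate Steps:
T(p, n) = 9 + 3*n (T(p, n) = (3 + n)*3 = 9 + 3*n)
D = -36/71 (D = 3/(-4 - (-23)*(-1)/12) = 3/(-4 - 1*23/12) = 3/(-4 - 23/12) = 3/(-71/12) = 3*(-12/71) = -36/71 ≈ -0.50704)
D + H(6)*T(-6, 4) = -36/71 + 6³*(9 + 3*4) = -36/71 + 216*(9 + 12) = -36/71 + 216*21 = -36/71 + 4536 = 322020/71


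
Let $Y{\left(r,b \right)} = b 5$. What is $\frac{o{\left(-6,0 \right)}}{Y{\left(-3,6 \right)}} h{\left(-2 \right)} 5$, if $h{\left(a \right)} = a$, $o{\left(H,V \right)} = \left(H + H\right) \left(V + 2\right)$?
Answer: $8$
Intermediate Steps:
$Y{\left(r,b \right)} = 5 b$
$o{\left(H,V \right)} = 2 H \left(2 + V\right)$
$\frac{o{\left(-6,0 \right)}}{Y{\left(-3,6 \right)}} h{\left(-2 \right)} 5 = \frac{2 \left(-6\right) \left(2 + 0\right)}{5 \cdot 6} \left(-2\right) 5 = \frac{2 \left(-6\right) 2}{30} \left(-2\right) 5 = \left(-24\right) \frac{1}{30} \left(-2\right) 5 = \left(- \frac{4}{5}\right) \left(-2\right) 5 = \frac{8}{5} \cdot 5 = 8$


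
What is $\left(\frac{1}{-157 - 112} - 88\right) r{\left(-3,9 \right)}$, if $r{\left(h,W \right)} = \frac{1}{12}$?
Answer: $- \frac{7891}{1076} \approx -7.3336$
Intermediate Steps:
$r{\left(h,W \right)} = \frac{1}{12}$
$\left(\frac{1}{-157 - 112} - 88\right) r{\left(-3,9 \right)} = \left(\frac{1}{-157 - 112} - 88\right) \frac{1}{12} = \left(\frac{1}{-269} - 88\right) \frac{1}{12} = \left(- \frac{1}{269} - 88\right) \frac{1}{12} = \left(- \frac{23673}{269}\right) \frac{1}{12} = - \frac{7891}{1076}$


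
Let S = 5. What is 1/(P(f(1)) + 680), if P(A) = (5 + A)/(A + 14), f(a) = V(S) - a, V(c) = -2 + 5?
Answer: 16/10887 ≈ 0.0014696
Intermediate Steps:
V(c) = 3
f(a) = 3 - a
P(A) = (5 + A)/(14 + A)
1/(P(f(1)) + 680) = 1/((5 + (3 - 1*1))/(14 + (3 - 1*1)) + 680) = 1/((5 + (3 - 1))/(14 + (3 - 1)) + 680) = 1/((5 + 2)/(14 + 2) + 680) = 1/(7/16 + 680) = 1/(10887/16) = 16/10887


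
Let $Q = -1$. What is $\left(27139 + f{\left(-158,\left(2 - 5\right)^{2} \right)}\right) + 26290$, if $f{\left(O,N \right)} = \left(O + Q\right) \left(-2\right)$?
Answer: $53747$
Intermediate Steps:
$f{\left(O,N \right)} = 2 - 2 O$ ($f{\left(O,N \right)} = \left(O - 1\right) \left(-2\right) = \left(-1 + O\right) \left(-2\right) = 2 - 2 O$)
$\left(27139 + f{\left(-158,\left(2 - 5\right)^{2} \right)}\right) + 26290 = \left(27139 + \left(2 - -316\right)\right) + 26290 = \left(27139 + \left(2 + 316\right)\right) + 26290 = \left(27139 + 318\right) + 26290 = 27457 + 26290 = 53747$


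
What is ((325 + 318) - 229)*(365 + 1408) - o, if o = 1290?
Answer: 732732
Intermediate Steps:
((325 + 318) - 229)*(365 + 1408) - o = ((325 + 318) - 229)*(365 + 1408) - 1*1290 = (643 - 229)*1773 - 1290 = 414*1773 - 1290 = 734022 - 1290 = 732732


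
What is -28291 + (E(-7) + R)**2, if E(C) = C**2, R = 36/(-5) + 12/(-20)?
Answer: -664839/25 ≈ -26594.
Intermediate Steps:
R = -39/5 (R = 36*(-1/5) + 12*(-1/20) = -36/5 - 3/5 = -39/5 ≈ -7.8000)
-28291 + (E(-7) + R)**2 = -28291 + ((-7)**2 - 39/5)**2 = -28291 + (49 - 39/5)**2 = -28291 + (206/5)**2 = -28291 + 42436/25 = -664839/25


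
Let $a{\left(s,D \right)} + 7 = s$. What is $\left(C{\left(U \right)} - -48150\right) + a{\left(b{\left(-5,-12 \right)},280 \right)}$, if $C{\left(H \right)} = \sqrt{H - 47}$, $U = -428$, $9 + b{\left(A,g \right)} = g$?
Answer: $48122 + 5 i \sqrt{19} \approx 48122.0 + 21.794 i$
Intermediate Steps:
$b{\left(A,g \right)} = -9 + g$
$a{\left(s,D \right)} = -7 + s$
$C{\left(H \right)} = \sqrt{-47 + H}$
$\left(C{\left(U \right)} - -48150\right) + a{\left(b{\left(-5,-12 \right)},280 \right)} = \left(\sqrt{-47 - 428} - -48150\right) - 28 = \left(\sqrt{-475} + 48150\right) - 28 = \left(5 i \sqrt{19} + 48150\right) - 28 = \left(48150 + 5 i \sqrt{19}\right) - 28 = 48122 + 5 i \sqrt{19}$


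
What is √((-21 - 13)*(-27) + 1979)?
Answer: √2897 ≈ 53.824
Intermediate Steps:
√((-21 - 13)*(-27) + 1979) = √(-34*(-27) + 1979) = √(918 + 1979) = √2897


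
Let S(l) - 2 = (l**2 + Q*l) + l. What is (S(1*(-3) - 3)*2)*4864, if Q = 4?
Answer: 77824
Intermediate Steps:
S(l) = 2 + l**2 + 5*l (S(l) = 2 + ((l**2 + 4*l) + l) = 2 + (l**2 + 5*l) = 2 + l**2 + 5*l)
(S(1*(-3) - 3)*2)*4864 = ((2 + (1*(-3) - 3)**2 + 5*(1*(-3) - 3))*2)*4864 = ((2 + (-3 - 3)**2 + 5*(-3 - 3))*2)*4864 = ((2 + (-6)**2 + 5*(-6))*2)*4864 = ((2 + 36 - 30)*2)*4864 = (8*2)*4864 = 16*4864 = 77824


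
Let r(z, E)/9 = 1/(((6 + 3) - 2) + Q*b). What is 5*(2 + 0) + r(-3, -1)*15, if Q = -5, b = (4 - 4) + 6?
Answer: 95/23 ≈ 4.1304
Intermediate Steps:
b = 6 (b = 0 + 6 = 6)
r(z, E) = -9/23 (r(z, E) = 9/(((6 + 3) - 2) - 5*6) = 9/((9 - 2) - 30) = 9/(7 - 30) = 9/(-23) = 9*(-1/23) = -9/23)
5*(2 + 0) + r(-3, -1)*15 = 5*(2 + 0) - 9/23*15 = 5*2 - 135/23 = 10 - 135/23 = 95/23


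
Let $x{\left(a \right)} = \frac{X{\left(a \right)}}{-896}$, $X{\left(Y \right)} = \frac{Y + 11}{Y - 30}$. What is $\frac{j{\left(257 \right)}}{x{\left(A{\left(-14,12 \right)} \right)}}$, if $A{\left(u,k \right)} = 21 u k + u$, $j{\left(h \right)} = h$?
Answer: $- \frac{822531584}{3531} \approx -2.3295 \cdot 10^{5}$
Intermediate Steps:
$A{\left(u,k \right)} = u + 21 k u$ ($A{\left(u,k \right)} = 21 k u + u = u + 21 k u$)
$X{\left(Y \right)} = \frac{11 + Y}{-30 + Y}$
$x{\left(a \right)} = - \frac{11 + a}{896 \left(-30 + a\right)}$ ($x{\left(a \right)} = \frac{\frac{1}{-30 + a} \left(11 + a\right)}{-896} = \frac{11 + a}{-30 + a} \left(- \frac{1}{896}\right) = - \frac{11 + a}{896 \left(-30 + a\right)}$)
$\frac{j{\left(257 \right)}}{x{\left(A{\left(-14,12 \right)} \right)}} = \frac{257}{\frac{1}{896} \frac{1}{-30 - 14 \left(1 + 21 \cdot 12\right)} \left(-11 - - 14 \left(1 + 21 \cdot 12\right)\right)} = \frac{257}{\frac{1}{896} \frac{1}{-30 - 14 \left(1 + 252\right)} \left(-11 - - 14 \left(1 + 252\right)\right)} = \frac{257}{\frac{1}{896} \frac{1}{-30 - 3542} \left(-11 - \left(-14\right) 253\right)} = \frac{257}{\frac{1}{896} \frac{1}{-30 - 3542} \left(-11 - -3542\right)} = \frac{257}{\frac{1}{896} \frac{1}{-3572} \left(-11 + 3542\right)} = \frac{257}{\frac{1}{896} \left(- \frac{1}{3572}\right) 3531} = \frac{257}{- \frac{3531}{3200512}} = 257 \left(- \frac{3200512}{3531}\right) = - \frac{822531584}{3531}$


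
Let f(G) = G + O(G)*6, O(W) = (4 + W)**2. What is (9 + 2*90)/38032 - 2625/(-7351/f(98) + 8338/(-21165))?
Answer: 132108276763074339/25743569893232 ≈ 5131.7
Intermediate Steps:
f(G) = G + 6*(4 + G)**2 (f(G) = G + (4 + G)**2*6 = G + 6*(4 + G)**2)
(9 + 2*90)/38032 - 2625/(-7351/f(98) + 8338/(-21165)) = (9 + 2*90)/38032 - 2625/(-7351/(98 + 6*(4 + 98)**2) + 8338/(-21165)) = (9 + 180)*(1/38032) - 2625/(-7351/(98 + 6*102**2) + 8338*(-1/21165)) = 189*(1/38032) - 2625/(-7351/(98 + 6*10404) - 8338/21165) = 189/38032 - 2625/(-7351/(98 + 62424) - 8338/21165) = 189/38032 - 2625/(-7351/62522 - 8338/21165) = 189/38032 - 2625/(-676892351/1323278130) = 189/38032 - 2625*(-1323278130/676892351) = 189/38032 + 3473605091250/676892351 = 132108276763074339/25743569893232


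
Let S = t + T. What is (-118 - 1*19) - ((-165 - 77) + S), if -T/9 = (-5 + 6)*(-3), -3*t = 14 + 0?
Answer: 248/3 ≈ 82.667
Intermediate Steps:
t = -14/3 (t = -(14 + 0)/3 = -⅓*14 = -14/3 ≈ -4.6667)
T = 27 (T = -9*(-5 + 6)*(-3) = -9*(-3) = 27)
S = 67/3 (S = -14/3 + 27 = 67/3 ≈ 22.333)
(-118 - 1*19) - ((-165 - 77) + S) = (-118 - 1*19) - ((-165 - 77) + 67/3) = (-118 - 19) - (-242 + 67/3) = -137 - 1*(-659/3) = -137 + 659/3 = 248/3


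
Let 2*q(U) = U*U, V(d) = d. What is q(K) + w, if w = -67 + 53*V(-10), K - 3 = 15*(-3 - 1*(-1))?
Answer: -465/2 ≈ -232.50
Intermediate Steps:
K = -27 (K = 3 + 15*(-3 - 1*(-1)) = 3 + 15*(-3 + 1) = 3 + 15*(-2) = 3 - 30 = -27)
w = -597 (w = -67 + 53*(-10) = -67 - 530 = -597)
q(U) = U²/2 (q(U) = (U*U)/2 = U²/2)
q(K) + w = (½)*(-27)² - 597 = (½)*729 - 597 = 729/2 - 597 = -465/2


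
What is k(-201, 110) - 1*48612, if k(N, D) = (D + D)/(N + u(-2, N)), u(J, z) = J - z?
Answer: -48722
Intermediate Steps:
k(N, D) = -D (k(N, D) = (D + D)/(N + (-2 - N)) = (2*D)/(-2) = (2*D)*(-½) = -D)
k(-201, 110) - 1*48612 = -1*110 - 1*48612 = -110 - 48612 = -48722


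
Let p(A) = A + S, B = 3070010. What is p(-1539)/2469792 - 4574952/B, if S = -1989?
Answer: -235625225943/157964294540 ≈ -1.4916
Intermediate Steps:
p(A) = -1989 + A (p(A) = A - 1989 = -1989 + A)
p(-1539)/2469792 - 4574952/B = (-1989 - 1539)/2469792 - 4574952/3070010 = -3528*1/2469792 - 4574952*1/3070010 = -147/102908 - 2287476/1535005 = -235625225943/157964294540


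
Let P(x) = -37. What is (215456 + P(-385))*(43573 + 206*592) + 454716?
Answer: 35657684691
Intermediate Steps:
(215456 + P(-385))*(43573 + 206*592) + 454716 = (215456 - 37)*(43573 + 206*592) + 454716 = 215419*(43573 + 121952) + 454716 = 215419*165525 + 454716 = 35657229975 + 454716 = 35657684691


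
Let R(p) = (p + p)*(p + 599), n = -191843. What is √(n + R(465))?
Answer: √797677 ≈ 893.13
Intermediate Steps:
R(p) = 2*p*(599 + p) (R(p) = (2*p)*(599 + p) = 2*p*(599 + p))
√(n + R(465)) = √(-191843 + 2*465*(599 + 465)) = √(-191843 + 2*465*1064) = √(-191843 + 989520) = √797677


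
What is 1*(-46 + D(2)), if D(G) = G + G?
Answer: -42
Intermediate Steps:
D(G) = 2*G
1*(-46 + D(2)) = 1*(-46 + 2*2) = 1*(-46 + 4) = 1*(-42) = -42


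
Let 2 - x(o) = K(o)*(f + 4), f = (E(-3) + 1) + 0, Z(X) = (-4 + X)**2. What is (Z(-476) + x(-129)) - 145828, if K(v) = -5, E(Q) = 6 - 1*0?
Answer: 84629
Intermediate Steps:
E(Q) = 6 (E(Q) = 6 + 0 = 6)
f = 7 (f = (6 + 1) + 0 = 7 + 0 = 7)
x(o) = 57 (x(o) = 2 - (-5)*(7 + 4) = 2 - (-5)*11 = 2 - 1*(-55) = 2 + 55 = 57)
(Z(-476) + x(-129)) - 145828 = ((-4 - 476)**2 + 57) - 145828 = ((-480)**2 + 57) - 145828 = (230400 + 57) - 145828 = 230457 - 145828 = 84629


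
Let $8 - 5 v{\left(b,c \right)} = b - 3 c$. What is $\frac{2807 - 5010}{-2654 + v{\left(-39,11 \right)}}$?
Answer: $\frac{2203}{2638} \approx 0.8351$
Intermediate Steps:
$v{\left(b,c \right)} = \frac{8}{5} - \frac{b}{5} + \frac{3 c}{5}$ ($v{\left(b,c \right)} = \frac{8}{5} - \frac{b - 3 c}{5} = \frac{8}{5} - \left(- \frac{3 c}{5} + \frac{b}{5}\right) = \frac{8}{5} - \frac{b}{5} + \frac{3 c}{5}$)
$\frac{2807 - 5010}{-2654 + v{\left(-39,11 \right)}} = \frac{2807 - 5010}{-2654 + \left(\frac{8}{5} - - \frac{39}{5} + \frac{3}{5} \cdot 11\right)} = - \frac{2203}{-2654 + \left(\frac{8}{5} + \frac{39}{5} + \frac{33}{5}\right)} = - \frac{2203}{-2654 + 16} = - \frac{2203}{-2638} = \left(-2203\right) \left(- \frac{1}{2638}\right) = \frac{2203}{2638}$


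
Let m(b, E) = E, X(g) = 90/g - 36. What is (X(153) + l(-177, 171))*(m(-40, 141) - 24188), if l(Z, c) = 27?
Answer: 3438721/17 ≈ 2.0228e+5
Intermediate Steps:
X(g) = -36 + 90/g
(X(153) + l(-177, 171))*(m(-40, 141) - 24188) = ((-36 + 90/153) + 27)*(141 - 24188) = ((-36 + 90*(1/153)) + 27)*(-24047) = ((-36 + 10/17) + 27)*(-24047) = (-602/17 + 27)*(-24047) = -143/17*(-24047) = 3438721/17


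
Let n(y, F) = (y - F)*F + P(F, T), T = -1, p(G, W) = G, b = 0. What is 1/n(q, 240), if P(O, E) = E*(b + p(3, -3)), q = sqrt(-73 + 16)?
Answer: -19201/1107129603 - 80*I*sqrt(57)/1107129603 ≈ -1.7343e-5 - 5.4554e-7*I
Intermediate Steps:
q = I*sqrt(57) (q = sqrt(-57) = I*sqrt(57) ≈ 7.5498*I)
P(O, E) = 3*E (P(O, E) = E*(0 + 3) = E*3 = 3*E)
n(y, F) = -3 + F*(y - F) (n(y, F) = (y - F)*F + 3*(-1) = F*(y - F) - 3 = -3 + F*(y - F))
1/n(q, 240) = 1/(-3 - 1*240**2 + 240*(I*sqrt(57))) = 1/(-3 - 1*57600 + 240*I*sqrt(57)) = 1/(-3 - 57600 + 240*I*sqrt(57)) = 1/(-57603 + 240*I*sqrt(57))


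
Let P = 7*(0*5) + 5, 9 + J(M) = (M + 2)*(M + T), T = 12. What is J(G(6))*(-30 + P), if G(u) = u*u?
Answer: -45375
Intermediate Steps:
G(u) = u**2
J(M) = -9 + (2 + M)*(12 + M) (J(M) = -9 + (M + 2)*(M + 12) = -9 + (2 + M)*(12 + M))
P = 5 (P = 7*0 + 5 = 0 + 5 = 5)
J(G(6))*(-30 + P) = (15 + (6**2)**2 + 14*6**2)*(-30 + 5) = (15 + 36**2 + 14*36)*(-25) = (15 + 1296 + 504)*(-25) = 1815*(-25) = -45375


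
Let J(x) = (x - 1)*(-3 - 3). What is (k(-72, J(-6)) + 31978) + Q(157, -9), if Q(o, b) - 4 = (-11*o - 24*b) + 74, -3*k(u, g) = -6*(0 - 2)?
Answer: 30541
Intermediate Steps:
J(x) = 6 - 6*x (J(x) = (-1 + x)*(-6) = 6 - 6*x)
k(u, g) = -4 (k(u, g) = -(-2)*(0 - 2) = -(-2)*(-2) = -⅓*12 = -4)
Q(o, b) = 78 - 24*b - 11*o (Q(o, b) = 4 + ((-11*o - 24*b) + 74) = 4 + ((-24*b - 11*o) + 74) = 4 + (74 - 24*b - 11*o) = 78 - 24*b - 11*o)
(k(-72, J(-6)) + 31978) + Q(157, -9) = (-4 + 31978) + (78 - 24*(-9) - 11*157) = 31974 + (78 + 216 - 1727) = 31974 - 1433 = 30541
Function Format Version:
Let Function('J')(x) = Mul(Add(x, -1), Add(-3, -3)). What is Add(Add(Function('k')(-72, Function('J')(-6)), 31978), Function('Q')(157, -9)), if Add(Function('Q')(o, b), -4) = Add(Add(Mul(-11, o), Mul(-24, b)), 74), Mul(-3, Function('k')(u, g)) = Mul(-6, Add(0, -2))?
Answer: 30541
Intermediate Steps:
Function('J')(x) = Add(6, Mul(-6, x)) (Function('J')(x) = Mul(Add(-1, x), -6) = Add(6, Mul(-6, x)))
Function('k')(u, g) = -4 (Function('k')(u, g) = Mul(Rational(-1, 3), Mul(-6, Add(0, -2))) = Mul(Rational(-1, 3), Mul(-6, -2)) = Mul(Rational(-1, 3), 12) = -4)
Function('Q')(o, b) = Add(78, Mul(-24, b), Mul(-11, o)) (Function('Q')(o, b) = Add(4, Add(Add(Mul(-11, o), Mul(-24, b)), 74)) = Add(4, Add(Add(Mul(-24, b), Mul(-11, o)), 74)) = Add(4, Add(74, Mul(-24, b), Mul(-11, o))) = Add(78, Mul(-24, b), Mul(-11, o)))
Add(Add(Function('k')(-72, Function('J')(-6)), 31978), Function('Q')(157, -9)) = Add(Add(-4, 31978), Add(78, Mul(-24, -9), Mul(-11, 157))) = Add(31974, Add(78, 216, -1727)) = Add(31974, -1433) = 30541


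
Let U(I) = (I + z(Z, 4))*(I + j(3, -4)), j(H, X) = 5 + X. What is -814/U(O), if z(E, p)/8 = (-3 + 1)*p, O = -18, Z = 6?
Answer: -407/697 ≈ -0.58393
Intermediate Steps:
z(E, p) = -16*p (z(E, p) = 8*((-3 + 1)*p) = 8*(-2*p) = -16*p)
U(I) = (1 + I)*(-64 + I) (U(I) = (I - 16*4)*(I + (5 - 4)) = (I - 64)*(I + 1) = (-64 + I)*(1 + I) = (1 + I)*(-64 + I))
-814/U(O) = -814/(-64 + (-18)**2 - 63*(-18)) = -814/(-64 + 324 + 1134) = -814/1394 = -814*1/1394 = -407/697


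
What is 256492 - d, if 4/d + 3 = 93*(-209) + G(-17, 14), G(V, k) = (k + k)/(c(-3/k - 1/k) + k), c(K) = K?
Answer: 119656339508/466511 ≈ 2.5649e+5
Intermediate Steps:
G(V, k) = 2*k/(k - 4/k) (G(V, k) = (k + k)/((-3/k - 1/k) + k) = (2*k)/(-4/k + k) = (2*k)/(k - 4/k) = 2*k/(k - 4/k))
d = -96/466511 (d = 4/(-3 + (93*(-209) + 2*14**2/(-4 + 14**2))) = 4/(-3 + (-19437 + 2*196/(-4 + 196))) = 4/(-3 + (-19437 + 2*196/192)) = 4/(-3 + (-19437 + 2*196*(1/192))) = 4/(-3 + (-19437 + 49/24)) = 4/(-3 - 466439/24) = 4/(-466511/24) = 4*(-24/466511) = -96/466511 ≈ -0.00020578)
256492 - d = 256492 - 1*(-96/466511) = 256492 + 96/466511 = 119656339508/466511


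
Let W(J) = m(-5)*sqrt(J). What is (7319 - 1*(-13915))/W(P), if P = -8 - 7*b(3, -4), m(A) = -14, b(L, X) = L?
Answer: 10617*I*sqrt(29)/203 ≈ 281.65*I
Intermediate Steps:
P = -29 (P = -8 - 7*3 = -8 - 21 = -29)
W(J) = -14*sqrt(J)
(7319 - 1*(-13915))/W(P) = (7319 - 1*(-13915))/((-14*I*sqrt(29))) = (7319 + 13915)/((-14*I*sqrt(29))) = 21234/((-14*I*sqrt(29))) = 21234*(I*sqrt(29)/406) = 10617*I*sqrt(29)/203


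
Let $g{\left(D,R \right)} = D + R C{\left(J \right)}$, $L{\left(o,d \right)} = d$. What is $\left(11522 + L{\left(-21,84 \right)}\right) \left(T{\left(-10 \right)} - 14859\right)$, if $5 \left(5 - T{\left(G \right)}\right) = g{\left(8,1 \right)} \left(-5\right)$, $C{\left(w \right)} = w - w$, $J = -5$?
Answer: $-172302676$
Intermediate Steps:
$C{\left(w \right)} = 0$
$g{\left(D,R \right)} = D$ ($g{\left(D,R \right)} = D + R 0 = D + 0 = D$)
$T{\left(G \right)} = 13$ ($T{\left(G \right)} = 5 - \frac{8 \left(-5\right)}{5} = 5 - -8 = 5 + 8 = 13$)
$\left(11522 + L{\left(-21,84 \right)}\right) \left(T{\left(-10 \right)} - 14859\right) = \left(11522 + 84\right) \left(13 - 14859\right) = 11606 \left(-14846\right) = -172302676$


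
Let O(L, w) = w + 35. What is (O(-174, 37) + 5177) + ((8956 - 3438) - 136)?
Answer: 10631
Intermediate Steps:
O(L, w) = 35 + w
(O(-174, 37) + 5177) + ((8956 - 3438) - 136) = ((35 + 37) + 5177) + ((8956 - 3438) - 136) = (72 + 5177) + (5518 - 136) = 5249 + 5382 = 10631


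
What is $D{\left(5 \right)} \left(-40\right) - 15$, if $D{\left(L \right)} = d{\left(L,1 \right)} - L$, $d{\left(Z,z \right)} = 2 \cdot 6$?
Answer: $-295$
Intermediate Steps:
$d{\left(Z,z \right)} = 12$
$D{\left(L \right)} = 12 - L$
$D{\left(5 \right)} \left(-40\right) - 15 = \left(12 - 5\right) \left(-40\right) - 15 = 7 \left(-40\right) - 15 = -280 - 15 = -295$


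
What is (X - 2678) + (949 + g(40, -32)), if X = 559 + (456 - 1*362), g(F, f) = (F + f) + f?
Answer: -1100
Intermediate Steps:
g(F, f) = F + 2*f
X = 653 (X = 559 + (456 - 362) = 559 + 94 = 653)
(X - 2678) + (949 + g(40, -32)) = (653 - 2678) + (949 + (40 + 2*(-32))) = -2025 + (949 + (40 - 64)) = -2025 + (949 - 24) = -2025 + 925 = -1100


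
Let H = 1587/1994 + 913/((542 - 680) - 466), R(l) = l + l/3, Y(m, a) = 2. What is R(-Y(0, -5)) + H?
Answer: -6110465/1806564 ≈ -3.3824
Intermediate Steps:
R(l) = 4*l/3 (R(l) = l + l/3 = 4*l/3)
H = -430987/602188 (H = 1587*(1/1994) + 913/(-138 - 466) = 1587/1994 + 913/(-604) = 1587/1994 + 913*(-1/604) = 1587/1994 - 913/604 = -430987/602188 ≈ -0.71570)
R(-Y(0, -5)) + H = 4*(-1*2)/3 - 430987/602188 = (4/3)*(-2) - 430987/602188 = -8/3 - 430987/602188 = -6110465/1806564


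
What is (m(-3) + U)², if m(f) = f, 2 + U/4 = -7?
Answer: 1521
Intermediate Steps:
U = -36 (U = -8 + 4*(-7) = -8 - 28 = -36)
(m(-3) + U)² = (-3 - 36)² = (-39)² = 1521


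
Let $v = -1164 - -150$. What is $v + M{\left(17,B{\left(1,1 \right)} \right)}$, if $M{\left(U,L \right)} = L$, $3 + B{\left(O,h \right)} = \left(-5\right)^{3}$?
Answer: $-1142$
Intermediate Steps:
$B{\left(O,h \right)} = -128$ ($B{\left(O,h \right)} = -3 + \left(-5\right)^{3} = -3 - 125 = -128$)
$v = -1014$ ($v = -1164 + 150 = -1014$)
$v + M{\left(17,B{\left(1,1 \right)} \right)} = -1014 - 128 = -1142$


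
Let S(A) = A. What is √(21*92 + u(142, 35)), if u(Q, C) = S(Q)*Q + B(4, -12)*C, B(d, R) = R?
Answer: 2*√5419 ≈ 147.23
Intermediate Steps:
u(Q, C) = Q² - 12*C (u(Q, C) = Q*Q - 12*C = Q² - 12*C)
√(21*92 + u(142, 35)) = √(21*92 + (142² - 12*35)) = √(1932 + (20164 - 420)) = √(1932 + 19744) = √21676 = 2*√5419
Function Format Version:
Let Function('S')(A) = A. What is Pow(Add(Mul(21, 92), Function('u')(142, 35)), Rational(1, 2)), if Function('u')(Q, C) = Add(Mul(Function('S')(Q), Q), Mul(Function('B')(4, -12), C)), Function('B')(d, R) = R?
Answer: Mul(2, Pow(5419, Rational(1, 2))) ≈ 147.23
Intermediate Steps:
Function('u')(Q, C) = Add(Pow(Q, 2), Mul(-12, C)) (Function('u')(Q, C) = Add(Mul(Q, Q), Mul(-12, C)) = Add(Pow(Q, 2), Mul(-12, C)))
Pow(Add(Mul(21, 92), Function('u')(142, 35)), Rational(1, 2)) = Pow(Add(Mul(21, 92), Add(Pow(142, 2), Mul(-12, 35))), Rational(1, 2)) = Pow(Add(1932, Add(20164, -420)), Rational(1, 2)) = Pow(Add(1932, 19744), Rational(1, 2)) = Pow(21676, Rational(1, 2)) = Mul(2, Pow(5419, Rational(1, 2)))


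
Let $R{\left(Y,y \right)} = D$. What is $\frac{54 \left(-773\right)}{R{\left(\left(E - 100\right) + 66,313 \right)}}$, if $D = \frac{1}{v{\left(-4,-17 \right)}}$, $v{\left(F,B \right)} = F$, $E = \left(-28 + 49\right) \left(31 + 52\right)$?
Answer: $166968$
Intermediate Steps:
$E = 1743$ ($E = 21 \cdot 83 = 1743$)
$D = - \frac{1}{4}$ ($D = \frac{1}{-4} = - \frac{1}{4} \approx -0.25$)
$R{\left(Y,y \right)} = - \frac{1}{4}$
$\frac{54 \left(-773\right)}{R{\left(\left(E - 100\right) + 66,313 \right)}} = \frac{54 \left(-773\right)}{- \frac{1}{4}} = \left(-41742\right) \left(-4\right) = 166968$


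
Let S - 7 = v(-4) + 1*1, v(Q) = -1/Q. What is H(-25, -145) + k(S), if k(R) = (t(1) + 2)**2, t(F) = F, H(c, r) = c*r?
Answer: 3634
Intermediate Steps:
S = 33/4 (S = 7 + (-1/(-4) + 1*1) = 7 + (-1*(-1/4) + 1) = 7 + (1/4 + 1) = 7 + 5/4 = 33/4 ≈ 8.2500)
k(R) = 9 (k(R) = (1 + 2)**2 = 3**2 = 9)
H(-25, -145) + k(S) = -25*(-145) + 9 = 3625 + 9 = 3634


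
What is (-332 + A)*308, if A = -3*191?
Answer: -278740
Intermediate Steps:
A = -573
(-332 + A)*308 = (-332 - 573)*308 = -905*308 = -278740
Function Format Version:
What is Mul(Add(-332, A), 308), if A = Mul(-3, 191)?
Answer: -278740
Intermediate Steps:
A = -573
Mul(Add(-332, A), 308) = Mul(Add(-332, -573), 308) = Mul(-905, 308) = -278740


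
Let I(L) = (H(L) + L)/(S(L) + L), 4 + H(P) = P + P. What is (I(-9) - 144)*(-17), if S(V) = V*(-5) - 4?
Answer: 78863/32 ≈ 2464.5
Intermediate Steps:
H(P) = -4 + 2*P (H(P) = -4 + (P + P) = -4 + 2*P)
S(V) = -4 - 5*V (S(V) = -5*V - 4 = -4 - 5*V)
I(L) = (-4 + 3*L)/(-4 - 4*L) (I(L) = ((-4 + 2*L) + L)/((-4 - 5*L) + L) = (-4 + 3*L)/(-4 - 4*L))
(I(-9) - 144)*(-17) = ((4 - 3*(-9))/(4*(1 - 9)) - 144)*(-17) = ((¼)*(4 + 27)/(-8) - 144)*(-17) = ((¼)*(-⅛)*31 - 144)*(-17) = (-31/32 - 144)*(-17) = -4639/32*(-17) = 78863/32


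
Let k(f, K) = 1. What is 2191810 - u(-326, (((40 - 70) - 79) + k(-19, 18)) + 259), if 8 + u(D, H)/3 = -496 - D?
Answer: 2192344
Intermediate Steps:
u(D, H) = -1512 - 3*D (u(D, H) = -24 + 3*(-496 - D) = -24 + (-1488 - 3*D) = -1512 - 3*D)
2191810 - u(-326, (((40 - 70) - 79) + k(-19, 18)) + 259) = 2191810 - (-1512 - 3*(-326)) = 2191810 - (-1512 + 978) = 2191810 - 1*(-534) = 2191810 + 534 = 2192344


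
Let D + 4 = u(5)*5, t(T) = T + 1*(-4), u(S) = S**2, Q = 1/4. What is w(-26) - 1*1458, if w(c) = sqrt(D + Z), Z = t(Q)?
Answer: -1458 + sqrt(469)/2 ≈ -1447.2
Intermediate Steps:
Q = 1/4 ≈ 0.25000
t(T) = -4 + T (t(T) = T - 4 = -4 + T)
Z = -15/4 (Z = -4 + 1/4 = -15/4 ≈ -3.7500)
D = 121 (D = -4 + 5**2*5 = -4 + 25*5 = -4 + 125 = 121)
w(c) = sqrt(469)/2 (w(c) = sqrt(121 - 15/4) = sqrt(469/4) = sqrt(469)/2)
w(-26) - 1*1458 = sqrt(469)/2 - 1*1458 = sqrt(469)/2 - 1458 = -1458 + sqrt(469)/2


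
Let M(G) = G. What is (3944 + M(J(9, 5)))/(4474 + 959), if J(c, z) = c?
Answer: 3953/5433 ≈ 0.72759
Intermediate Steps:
(3944 + M(J(9, 5)))/(4474 + 959) = (3944 + 9)/(4474 + 959) = 3953/5433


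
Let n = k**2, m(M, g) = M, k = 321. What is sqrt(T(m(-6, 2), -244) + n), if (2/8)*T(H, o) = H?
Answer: sqrt(103017) ≈ 320.96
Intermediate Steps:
T(H, o) = 4*H
n = 103041 (n = 321**2 = 103041)
sqrt(T(m(-6, 2), -244) + n) = sqrt(4*(-6) + 103041) = sqrt(-24 + 103041) = sqrt(103017)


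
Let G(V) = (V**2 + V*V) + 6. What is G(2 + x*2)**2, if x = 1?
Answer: 1444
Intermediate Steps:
G(V) = 6 + 2*V**2 (G(V) = (V**2 + V**2) + 6 = 2*V**2 + 6 = 6 + 2*V**2)
G(2 + x*2)**2 = (6 + 2*(2 + 1*2)**2)**2 = (6 + 2*(2 + 2)**2)**2 = (6 + 2*4**2)**2 = (6 + 2*16)**2 = (6 + 32)**2 = 38**2 = 1444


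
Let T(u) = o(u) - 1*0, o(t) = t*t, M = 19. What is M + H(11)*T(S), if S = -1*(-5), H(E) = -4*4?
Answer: -381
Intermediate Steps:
H(E) = -16
o(t) = t**2
S = 5
T(u) = u**2 (T(u) = u**2 - 1*0 = u**2 + 0 = u**2)
M + H(11)*T(S) = 19 - 16*5**2 = 19 - 16*25 = 19 - 400 = -381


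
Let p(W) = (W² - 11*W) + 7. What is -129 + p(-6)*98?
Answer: 10553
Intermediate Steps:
p(W) = 7 + W² - 11*W
-129 + p(-6)*98 = -129 + (7 + (-6)² - 11*(-6))*98 = -129 + (7 + 36 + 66)*98 = -129 + 109*98 = -129 + 10682 = 10553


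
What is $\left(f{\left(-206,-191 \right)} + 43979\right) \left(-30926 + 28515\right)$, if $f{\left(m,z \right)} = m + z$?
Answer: $-105076202$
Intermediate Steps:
$\left(f{\left(-206,-191 \right)} + 43979\right) \left(-30926 + 28515\right) = \left(\left(-206 - 191\right) + 43979\right) \left(-30926 + 28515\right) = \left(-397 + 43979\right) \left(-2411\right) = 43582 \left(-2411\right) = -105076202$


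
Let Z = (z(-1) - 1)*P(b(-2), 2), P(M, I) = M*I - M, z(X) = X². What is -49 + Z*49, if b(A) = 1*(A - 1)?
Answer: -49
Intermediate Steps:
b(A) = -1 + A (b(A) = 1*(-1 + A) = -1 + A)
P(M, I) = -M + I*M (P(M, I) = I*M - M = -M + I*M)
Z = 0 (Z = ((-1)² - 1)*((-1 - 2)*(-1 + 2)) = (1 - 1)*(-3*1) = 0*(-3) = 0)
-49 + Z*49 = -49 + 0*49 = -49 + 0 = -49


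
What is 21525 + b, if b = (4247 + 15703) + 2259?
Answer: 43734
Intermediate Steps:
b = 22209 (b = 19950 + 2259 = 22209)
21525 + b = 21525 + 22209 = 43734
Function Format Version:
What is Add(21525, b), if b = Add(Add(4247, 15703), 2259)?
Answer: 43734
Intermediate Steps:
b = 22209 (b = Add(19950, 2259) = 22209)
Add(21525, b) = Add(21525, 22209) = 43734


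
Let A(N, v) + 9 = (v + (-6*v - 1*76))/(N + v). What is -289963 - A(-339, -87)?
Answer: -123520045/426 ≈ -2.8995e+5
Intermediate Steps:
A(N, v) = -9 + (-76 - 5*v)/(N + v) (A(N, v) = -9 + (v + (-6*v - 1*76))/(N + v) = -9 + (v + (-6*v - 76))/(N + v) = -9 + (v + (-76 - 6*v))/(N + v) = -9 + (-76 - 5*v)/(N + v))
-289963 - A(-339, -87) = -289963 - (-76 - 14*(-87) - 9*(-339))/(-339 - 87) = -289963 - (-76 + 1218 + 3051)/(-426) = -289963 - (-1)*4193/426 = -289963 - 1*(-4193/426) = -289963 + 4193/426 = -123520045/426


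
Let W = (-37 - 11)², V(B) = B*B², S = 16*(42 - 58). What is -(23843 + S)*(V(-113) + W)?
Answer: 33979267091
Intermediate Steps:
S = -256 (S = 16*(-16) = -256)
V(B) = B³
W = 2304 (W = (-48)² = 2304)
-(23843 + S)*(V(-113) + W) = -(23843 - 256)*((-113)³ + 2304) = -23587*(-1442897 + 2304) = -23587*(-1440593) = -1*(-33979267091) = 33979267091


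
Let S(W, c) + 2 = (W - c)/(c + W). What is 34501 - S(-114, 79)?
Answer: 1207412/35 ≈ 34498.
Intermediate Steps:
S(W, c) = -2 + (W - c)/(W + c) (S(W, c) = -2 + (W - c)/(c + W) = -2 + (W - c)/(W + c))
34501 - S(-114, 79) = 34501 - (-1*(-114) - 3*79)/(-114 + 79) = 34501 - (114 - 237)/(-35) = 34501 - (-1)*(-123)/35 = 34501 - 1*123/35 = 34501 - 123/35 = 1207412/35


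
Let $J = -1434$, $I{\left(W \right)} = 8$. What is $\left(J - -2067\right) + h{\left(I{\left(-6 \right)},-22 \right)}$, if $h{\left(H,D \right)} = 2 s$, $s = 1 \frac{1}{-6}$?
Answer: $\frac{1898}{3} \approx 632.67$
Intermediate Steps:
$s = - \frac{1}{6}$ ($s = 1 \left(- \frac{1}{6}\right) = - \frac{1}{6} \approx -0.16667$)
$h{\left(H,D \right)} = - \frac{1}{3}$ ($h{\left(H,D \right)} = 2 \left(- \frac{1}{6}\right) = - \frac{1}{3}$)
$\left(J - -2067\right) + h{\left(I{\left(-6 \right)},-22 \right)} = \left(-1434 - -2067\right) - \frac{1}{3} = \left(-1434 + 2067\right) - \frac{1}{3} = 633 - \frac{1}{3} = \frac{1898}{3}$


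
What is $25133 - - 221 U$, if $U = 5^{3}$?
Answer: $52758$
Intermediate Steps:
$U = 125$
$25133 - - 221 U = 25133 - \left(-221\right) 125 = 25133 - -27625 = 25133 + 27625 = 52758$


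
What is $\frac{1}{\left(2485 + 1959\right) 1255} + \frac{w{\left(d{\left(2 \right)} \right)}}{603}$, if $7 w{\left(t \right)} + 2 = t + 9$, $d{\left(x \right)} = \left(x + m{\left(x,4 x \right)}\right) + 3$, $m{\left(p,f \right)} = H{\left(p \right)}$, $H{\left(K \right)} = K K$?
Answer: $\frac{89239741}{23541445620} \approx 0.0037908$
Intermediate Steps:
$H{\left(K \right)} = K^{2}$
$m{\left(p,f \right)} = p^{2}$
$d{\left(x \right)} = 3 + x + x^{2}$ ($d{\left(x \right)} = \left(x + x^{2}\right) + 3 = 3 + x + x^{2}$)
$w{\left(t \right)} = 1 + \frac{t}{7}$ ($w{\left(t \right)} = - \frac{2}{7} + \frac{t + 9}{7} = - \frac{2}{7} + \frac{9 + t}{7} = - \frac{2}{7} + \left(\frac{9}{7} + \frac{t}{7}\right) = 1 + \frac{t}{7}$)
$\frac{1}{\left(2485 + 1959\right) 1255} + \frac{w{\left(d{\left(2 \right)} \right)}}{603} = \frac{1}{\left(2485 + 1959\right) 1255} + \frac{1 + \frac{3 + 2 + 2^{2}}{7}}{603} = \frac{1}{4444} \cdot \frac{1}{1255} + \left(1 + \frac{3 + 2 + 4}{7}\right) \frac{1}{603} = \frac{1}{4444} \cdot \frac{1}{1255} + \left(1 + \frac{1}{7} \cdot 9\right) \frac{1}{603} = \frac{1}{5577220} + \left(1 + \frac{9}{7}\right) \frac{1}{603} = \frac{1}{5577220} + \frac{16}{7} \cdot \frac{1}{603} = \frac{1}{5577220} + \frac{16}{4221} = \frac{89239741}{23541445620}$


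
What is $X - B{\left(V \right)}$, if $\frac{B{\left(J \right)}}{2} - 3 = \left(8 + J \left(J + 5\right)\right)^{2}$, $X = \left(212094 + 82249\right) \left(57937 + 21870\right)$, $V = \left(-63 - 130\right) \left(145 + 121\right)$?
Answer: $-13889965942516583893$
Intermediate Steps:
$V = -51338$ ($V = \left(-193\right) 266 = -51338$)
$X = 23490631801$ ($X = 294343 \cdot 79807 = 23490631801$)
$B{\left(J \right)} = 6 + 2 \left(8 + J \left(5 + J\right)\right)^{2}$ ($B{\left(J \right)} = 6 + 2 \left(8 + J \left(J + 5\right)\right)^{2} = 6 + 2 \left(8 + J \left(5 + J\right)\right)^{2}$)
$X - B{\left(V \right)} = 23490631801 - \left(6 + 2 \left(8 + \left(-51338\right)^{2} + 5 \left(-51338\right)\right)^{2}\right) = 23490631801 - \left(6 + 2 \left(8 + 2635590244 - 256690\right)^{2}\right) = 23490631801 - \left(6 + 2 \cdot 2635333562^{2}\right) = 23490631801 - \left(6 + 2 \cdot 6944982983003607844\right) = 23490631801 - \left(6 + 13889965966007215688\right) = 23490631801 - 13889965966007215694 = -13889965942516583893$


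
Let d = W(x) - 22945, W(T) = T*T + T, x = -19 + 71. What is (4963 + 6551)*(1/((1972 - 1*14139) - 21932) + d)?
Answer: -7926522133968/34099 ≈ -2.3246e+8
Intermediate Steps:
x = 52
W(T) = T + T² (W(T) = T² + T = T + T²)
d = -20189 (d = 52*(1 + 52) - 22945 = 52*53 - 22945 = 2756 - 22945 = -20189)
(4963 + 6551)*(1/((1972 - 1*14139) - 21932) + d) = (4963 + 6551)*(1/((1972 - 1*14139) - 21932) - 20189) = 11514*(1/((1972 - 14139) - 21932) - 20189) = 11514*(1/(-12167 - 21932) - 20189) = 11514*(1/(-34099) - 20189) = 11514*(-1/34099 - 20189) = 11514*(-688424712/34099) = -7926522133968/34099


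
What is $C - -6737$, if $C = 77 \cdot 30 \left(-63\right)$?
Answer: $-138793$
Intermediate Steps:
$C = -145530$ ($C = 2310 \left(-63\right) = -145530$)
$C - -6737 = -145530 - -6737 = -145530 + 6737 = -138793$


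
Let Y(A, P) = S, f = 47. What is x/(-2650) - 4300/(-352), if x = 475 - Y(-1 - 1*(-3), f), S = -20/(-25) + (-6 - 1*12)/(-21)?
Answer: 49124177/4081000 ≈ 12.037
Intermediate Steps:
S = 58/35 (S = -20*(-1/25) + (-6 - 12)*(-1/21) = ⅘ - 18*(-1/21) = ⅘ + 6/7 = 58/35 ≈ 1.6571)
Y(A, P) = 58/35
x = 16567/35 (x = 475 - 1*58/35 = 475 - 58/35 = 16567/35 ≈ 473.34)
x/(-2650) - 4300/(-352) = (16567/35)/(-2650) - 4300/(-352) = (16567/35)*(-1/2650) - 4300*(-1/352) = -16567/92750 + 1075/88 = 49124177/4081000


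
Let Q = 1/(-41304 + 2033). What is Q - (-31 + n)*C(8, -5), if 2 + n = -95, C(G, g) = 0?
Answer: -1/39271 ≈ -2.5464e-5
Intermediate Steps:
n = -97 (n = -2 - 95 = -97)
Q = -1/39271 (Q = 1/(-39271) = -1/39271 ≈ -2.5464e-5)
Q - (-31 + n)*C(8, -5) = -1/39271 - (-31 - 97)*0 = -1/39271 - (-128)*0 = -1/39271 - 1*0 = -1/39271 + 0 = -1/39271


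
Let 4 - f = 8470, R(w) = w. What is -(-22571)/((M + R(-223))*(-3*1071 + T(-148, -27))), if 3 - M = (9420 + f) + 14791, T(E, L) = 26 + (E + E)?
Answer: 22571/55606095 ≈ 0.00040591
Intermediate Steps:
T(E, L) = 26 + 2*E
f = -8466 (f = 4 - 1*8470 = 4 - 8470 = -8466)
M = -15742 (M = 3 - ((9420 - 8466) + 14791) = 3 - (954 + 14791) = 3 - 1*15745 = 3 - 15745 = -15742)
-(-22571)/((M + R(-223))*(-3*1071 + T(-148, -27))) = -(-22571)/((-15742 - 223)*(-3*1071 + (26 + 2*(-148)))) = -(-22571)/((-15965*(-3213 + (26 - 296)))) = -(-22571)/((-15965*(-3213 - 270))) = -(-22571)/((-15965*(-3483))) = -(-22571)/55606095 = -1*(-22571/55606095) = 22571/55606095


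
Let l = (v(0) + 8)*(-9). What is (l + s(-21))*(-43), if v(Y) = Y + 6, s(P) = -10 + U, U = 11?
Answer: 5375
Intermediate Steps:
s(P) = 1 (s(P) = -10 + 11 = 1)
v(Y) = 6 + Y
l = -126 (l = ((6 + 0) + 8)*(-9) = (6 + 8)*(-9) = 14*(-9) = -126)
(l + s(-21))*(-43) = (-126 + 1)*(-43) = -125*(-43) = 5375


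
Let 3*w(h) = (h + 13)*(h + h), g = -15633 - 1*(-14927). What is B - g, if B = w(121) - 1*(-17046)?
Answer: 85684/3 ≈ 28561.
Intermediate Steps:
g = -706 (g = -15633 + 14927 = -706)
w(h) = 2*h*(13 + h)/3 (w(h) = ((h + 13)*(h + h))/3 = ((13 + h)*(2*h))/3 = (2*h*(13 + h))/3 = 2*h*(13 + h)/3)
B = 83566/3 (B = (2/3)*121*(13 + 121) - 1*(-17046) = (2/3)*121*134 + 17046 = 32428/3 + 17046 = 83566/3 ≈ 27855.)
B - g = 83566/3 - 1*(-706) = 83566/3 + 706 = 85684/3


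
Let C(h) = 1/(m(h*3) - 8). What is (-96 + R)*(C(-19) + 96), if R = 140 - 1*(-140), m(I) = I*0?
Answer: 17641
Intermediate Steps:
m(I) = 0
R = 280 (R = 140 + 140 = 280)
C(h) = -1/8 (C(h) = 1/(0 - 8) = 1/(-8) = -1/8)
(-96 + R)*(C(-19) + 96) = (-96 + 280)*(-1/8 + 96) = 184*(767/8) = 17641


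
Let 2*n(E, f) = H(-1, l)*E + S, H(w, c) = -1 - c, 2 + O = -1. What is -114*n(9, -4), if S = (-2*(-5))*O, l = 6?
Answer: 5301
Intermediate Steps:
O = -3 (O = -2 - 1 = -3)
S = -30 (S = -2*(-5)*(-3) = 10*(-3) = -30)
n(E, f) = -15 - 7*E/2 (n(E, f) = ((-1 - 1*6)*E - 30)/2 = ((-1 - 6)*E - 30)/2 = (-7*E - 30)/2 = (-30 - 7*E)/2 = -15 - 7*E/2)
-114*n(9, -4) = -114*(-15 - 7/2*9) = -114*(-15 - 63/2) = -114*(-93/2) = 5301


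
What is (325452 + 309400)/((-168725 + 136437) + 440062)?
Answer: 317426/203887 ≈ 1.5569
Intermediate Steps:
(325452 + 309400)/((-168725 + 136437) + 440062) = 634852/(-32288 + 440062) = 634852/407774 = 634852*(1/407774) = 317426/203887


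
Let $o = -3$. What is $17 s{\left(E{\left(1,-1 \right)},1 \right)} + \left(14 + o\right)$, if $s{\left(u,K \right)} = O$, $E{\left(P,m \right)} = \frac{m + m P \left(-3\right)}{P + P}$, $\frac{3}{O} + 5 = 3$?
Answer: $- \frac{29}{2} \approx -14.5$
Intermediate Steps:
$O = - \frac{3}{2}$ ($O = \frac{3}{-5 + 3} = \frac{3}{-2} = 3 \left(- \frac{1}{2}\right) = - \frac{3}{2} \approx -1.5$)
$E{\left(P,m \right)} = \frac{m - 3 P m}{2 P}$ ($E{\left(P,m \right)} = \frac{m + P m \left(-3\right)}{2 P} = \left(m - 3 P m\right) \frac{1}{2 P} = \frac{m - 3 P m}{2 P}$)
$s{\left(u,K \right)} = - \frac{3}{2}$
$17 s{\left(E{\left(1,-1 \right)},1 \right)} + \left(14 + o\right) = 17 \left(- \frac{3}{2}\right) + \left(14 - 3\right) = - \frac{51}{2} + 11 = - \frac{29}{2}$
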